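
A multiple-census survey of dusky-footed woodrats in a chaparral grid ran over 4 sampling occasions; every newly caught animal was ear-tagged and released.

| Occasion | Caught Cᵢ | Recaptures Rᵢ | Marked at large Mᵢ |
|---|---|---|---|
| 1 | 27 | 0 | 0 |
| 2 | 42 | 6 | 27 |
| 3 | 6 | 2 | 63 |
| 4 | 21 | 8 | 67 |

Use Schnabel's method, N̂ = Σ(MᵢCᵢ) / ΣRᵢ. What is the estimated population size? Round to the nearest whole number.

N ≈ 182

Σ MᵢCᵢ = 0·27 + 27·42 + 63·6 + 67·21 = 0 + 1134 + 378 + 1407 = 2919
Σ Rᵢ = 0 + 6 + 2 + 8 = 16
N̂ = 2919 / 16 ≈ 182.4 → 182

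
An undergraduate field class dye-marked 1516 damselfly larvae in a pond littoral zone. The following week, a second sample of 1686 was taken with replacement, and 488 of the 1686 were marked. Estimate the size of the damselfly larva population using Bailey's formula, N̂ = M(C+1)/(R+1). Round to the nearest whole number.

N̂ = 1516·(1686+1)/(488+1) = 1516·1687/489 = 2557492/489 ≈ 5230.0 → 5230

N ≈ 5230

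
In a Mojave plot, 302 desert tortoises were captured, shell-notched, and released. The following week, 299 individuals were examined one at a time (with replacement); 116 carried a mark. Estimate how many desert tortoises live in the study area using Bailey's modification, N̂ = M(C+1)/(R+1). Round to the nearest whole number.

N̂ = 302·(299+1)/(116+1) = 302·300/117 = 90600/117 ≈ 774.4 → 774

N ≈ 774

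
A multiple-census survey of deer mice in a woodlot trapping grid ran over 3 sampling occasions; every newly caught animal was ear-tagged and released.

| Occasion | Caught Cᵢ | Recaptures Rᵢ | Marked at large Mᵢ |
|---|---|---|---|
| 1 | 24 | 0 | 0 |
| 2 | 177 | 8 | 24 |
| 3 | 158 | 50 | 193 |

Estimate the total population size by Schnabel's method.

Σ MᵢCᵢ = 0·24 + 24·177 + 193·158 = 0 + 4248 + 30494 = 34742
Σ Rᵢ = 0 + 8 + 50 = 58
N̂ = 34742 / 58 = 599

N = 599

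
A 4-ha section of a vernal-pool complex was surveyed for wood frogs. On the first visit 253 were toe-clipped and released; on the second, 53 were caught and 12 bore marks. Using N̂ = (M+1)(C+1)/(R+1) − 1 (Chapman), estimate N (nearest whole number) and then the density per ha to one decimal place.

N̂ = 254·54/13 − 1 = 13716/13 − 1 ≈ 1054.1 → 1054
Density = N̂ / area = 1054 / 4 ≈ 263.50 → 263.5 per ha

density ≈ 263.5 wood frogs per ha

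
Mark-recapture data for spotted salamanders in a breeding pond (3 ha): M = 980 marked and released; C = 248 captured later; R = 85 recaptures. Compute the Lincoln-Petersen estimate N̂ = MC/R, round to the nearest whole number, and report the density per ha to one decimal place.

N̂ = 980·248/85 = 243040/85 ≈ 2859.3 → 2859
Density = N̂ / area = 2859 / 3 = 953.0 per ha

density ≈ 953.0 spotted salamanders per ha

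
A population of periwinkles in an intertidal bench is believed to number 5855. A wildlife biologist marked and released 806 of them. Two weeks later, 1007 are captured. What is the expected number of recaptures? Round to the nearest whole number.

Expected recaptures E[R] = M·C / N.
E[R] = 806 × 1007 / 5855 = 811642 / 5855 ≈ 138.6 → 139

expected recaptures ≈ 139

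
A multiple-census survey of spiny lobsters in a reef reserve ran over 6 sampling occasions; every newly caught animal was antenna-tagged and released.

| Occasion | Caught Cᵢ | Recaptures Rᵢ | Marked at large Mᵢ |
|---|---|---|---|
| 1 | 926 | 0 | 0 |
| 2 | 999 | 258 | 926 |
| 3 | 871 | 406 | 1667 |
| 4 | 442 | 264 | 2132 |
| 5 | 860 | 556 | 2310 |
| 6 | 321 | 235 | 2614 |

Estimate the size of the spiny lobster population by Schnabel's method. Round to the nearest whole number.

Σ MᵢCᵢ = 0·926 + 926·999 + 1667·871 + 2132·442 + 2310·860 + 2614·321 = 0 + 925074 + 1451957 + 942344 + 1986600 + 839094 = 6145069
Σ Rᵢ = 0 + 258 + 406 + 264 + 556 + 235 = 1719
N̂ = 6145069 / 1719 ≈ 3574.8 → 3575

N ≈ 3575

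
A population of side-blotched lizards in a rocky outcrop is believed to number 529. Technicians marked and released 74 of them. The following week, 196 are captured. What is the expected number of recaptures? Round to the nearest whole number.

expected recaptures ≈ 27

The marked fraction of the population is 74/529, so in a sample of 196 expect C·(M/N) marked.
E[R] = 74 × 196 / 529 = 14504 / 529 ≈ 27.4 → 27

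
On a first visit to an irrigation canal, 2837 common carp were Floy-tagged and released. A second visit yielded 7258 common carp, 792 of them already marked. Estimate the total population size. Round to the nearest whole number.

If marked individuals mix randomly, R/C ≈ M/N, giving N ≈ M·C/R.
N = (2837 × 7258) / 792 = 20590946 / 792 ≈ 25998.7 → 25999

N ≈ 25,999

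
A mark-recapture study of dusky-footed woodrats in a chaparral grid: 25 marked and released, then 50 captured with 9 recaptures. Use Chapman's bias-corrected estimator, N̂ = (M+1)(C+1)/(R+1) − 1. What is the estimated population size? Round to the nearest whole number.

N ≈ 132

N̂ = (25+1)(50+1)/(9+1) − 1 = 26·51/10 − 1
= 1326/10 − 1 ≈ 132.6 − 1 ≈ 131.6 → 132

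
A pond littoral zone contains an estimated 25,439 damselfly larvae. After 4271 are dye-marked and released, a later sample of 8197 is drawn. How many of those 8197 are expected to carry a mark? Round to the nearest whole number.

expected recaptures ≈ 1376

The marked fraction of the population is 4271/25439, so in a sample of 8197 expect C·(M/N) marked.
E[R] = 4271 × 8197 / 25439 = 35009387 / 25439 ≈ 1376.2 → 1376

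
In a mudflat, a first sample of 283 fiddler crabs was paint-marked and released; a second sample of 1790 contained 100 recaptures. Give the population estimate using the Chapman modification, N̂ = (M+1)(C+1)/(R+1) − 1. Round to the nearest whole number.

N ≈ 5035

N̂ = (283+1)(1790+1)/(100+1) − 1 = 284·1791/101 − 1
= 508644/101 − 1 ≈ 5036.1 − 1 ≈ 5035.1 → 5035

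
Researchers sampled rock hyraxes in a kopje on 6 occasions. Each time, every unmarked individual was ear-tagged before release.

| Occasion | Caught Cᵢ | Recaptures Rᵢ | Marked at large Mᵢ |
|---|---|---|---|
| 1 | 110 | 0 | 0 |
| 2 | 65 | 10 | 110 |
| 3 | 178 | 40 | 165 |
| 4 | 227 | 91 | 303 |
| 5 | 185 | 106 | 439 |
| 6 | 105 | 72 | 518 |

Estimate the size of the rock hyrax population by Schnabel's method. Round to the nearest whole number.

N ≈ 755

Σ MᵢCᵢ = 0·110 + 110·65 + 165·178 + 303·227 + 439·185 + 518·105 = 0 + 7150 + 29370 + 68781 + 81215 + 54390 = 240906
Σ Rᵢ = 0 + 10 + 40 + 91 + 106 + 72 = 319
N̂ = 240906 / 319 ≈ 755.2 → 755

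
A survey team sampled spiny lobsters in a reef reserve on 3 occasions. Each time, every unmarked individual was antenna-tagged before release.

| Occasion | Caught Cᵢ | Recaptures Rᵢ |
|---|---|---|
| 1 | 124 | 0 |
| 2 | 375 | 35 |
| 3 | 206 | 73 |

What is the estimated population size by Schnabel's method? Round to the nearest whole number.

N ≈ 1316

Marked at large before each occasion: Mᵢ = Σⱼ<ᵢ (Cⱼ − Rⱼ) → M1=0, M2=124, M3=464
Σ MᵢCᵢ = 0·124 + 124·375 + 464·206 = 0 + 46500 + 95584 = 142084
Σ Rᵢ = 0 + 35 + 73 = 108
N̂ = 142084 / 108 ≈ 1315.6 → 1316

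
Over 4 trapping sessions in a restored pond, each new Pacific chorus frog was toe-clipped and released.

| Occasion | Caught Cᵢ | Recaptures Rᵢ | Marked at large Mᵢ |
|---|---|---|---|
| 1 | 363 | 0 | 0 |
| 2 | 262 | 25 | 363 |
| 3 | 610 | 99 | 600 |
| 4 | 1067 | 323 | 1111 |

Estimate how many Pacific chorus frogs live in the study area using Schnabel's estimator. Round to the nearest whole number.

N ≈ 3684

Σ MᵢCᵢ = 0·363 + 363·262 + 600·610 + 1111·1067 = 0 + 95106 + 366000 + 1185437 = 1646543
Σ Rᵢ = 0 + 25 + 99 + 323 = 447
N̂ = 1646543 / 447 ≈ 3683.5 → 3684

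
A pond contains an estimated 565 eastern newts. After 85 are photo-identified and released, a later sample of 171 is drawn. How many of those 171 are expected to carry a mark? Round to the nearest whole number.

expected recaptures ≈ 26

Expected recaptures E[R] = M·C / N.
E[R] = 85 × 171 / 565 = 14535 / 565 ≈ 25.7 → 26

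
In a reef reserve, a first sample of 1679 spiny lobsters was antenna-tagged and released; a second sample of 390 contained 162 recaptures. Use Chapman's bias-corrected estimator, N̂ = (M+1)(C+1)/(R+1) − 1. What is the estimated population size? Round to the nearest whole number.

N̂ = (1679+1)(390+1)/(162+1) − 1 = 1680·391/163 − 1
= 656880/163 − 1 ≈ 4029.9 − 1 ≈ 4028.9 → 4029

N ≈ 4029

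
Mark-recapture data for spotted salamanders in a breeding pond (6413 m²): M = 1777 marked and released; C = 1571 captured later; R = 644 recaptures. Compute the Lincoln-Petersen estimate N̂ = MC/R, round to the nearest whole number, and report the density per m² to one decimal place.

N̂ = 1777·1571/644 = 2791667/644 ≈ 4334.9 → 4335
Density = N̂ / area = 4335 / 6413 ≈ 0.68 → 0.7 per m²

density ≈ 0.7 spotted salamanders per m²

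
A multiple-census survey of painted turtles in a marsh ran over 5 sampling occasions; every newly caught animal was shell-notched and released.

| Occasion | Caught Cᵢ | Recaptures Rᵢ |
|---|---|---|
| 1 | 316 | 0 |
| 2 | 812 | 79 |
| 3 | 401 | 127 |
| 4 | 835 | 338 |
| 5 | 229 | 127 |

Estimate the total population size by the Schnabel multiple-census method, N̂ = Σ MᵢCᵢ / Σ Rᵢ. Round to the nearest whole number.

Marked at large before each occasion: Mᵢ = Σⱼ<ᵢ (Cⱼ − Rⱼ) → M1=0, M2=316, M3=1049, M4=1323, M5=1820
Σ MᵢCᵢ = 0·316 + 316·812 + 1049·401 + 1323·835 + 1820·229 = 0 + 256592 + 420649 + 1104705 + 416780 = 2198726
Σ Rᵢ = 0 + 79 + 127 + 338 + 127 = 671
N̂ = 2198726 / 671 ≈ 3276.8 → 3277

N ≈ 3277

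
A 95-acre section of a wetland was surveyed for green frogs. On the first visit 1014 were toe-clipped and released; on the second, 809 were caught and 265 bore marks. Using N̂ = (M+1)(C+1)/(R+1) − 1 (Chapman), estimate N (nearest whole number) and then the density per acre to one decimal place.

density ≈ 32.5 green frogs per acre

N̂ = 1015·810/266 − 1 = 822150/266 − 1 ≈ 3089.8 → 3090
Density = N̂ / area = 3090 / 95 ≈ 32.53 → 32.5 per acre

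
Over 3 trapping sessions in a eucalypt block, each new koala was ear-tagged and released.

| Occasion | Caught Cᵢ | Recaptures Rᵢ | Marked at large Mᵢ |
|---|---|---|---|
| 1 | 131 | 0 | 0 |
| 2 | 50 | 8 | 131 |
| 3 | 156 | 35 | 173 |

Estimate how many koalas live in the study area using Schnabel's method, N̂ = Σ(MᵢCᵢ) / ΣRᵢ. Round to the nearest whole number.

N ≈ 780

Σ MᵢCᵢ = 0·131 + 131·50 + 173·156 = 0 + 6550 + 26988 = 33538
Σ Rᵢ = 0 + 8 + 35 = 43
N̂ = 33538 / 43 ≈ 780.0 → 780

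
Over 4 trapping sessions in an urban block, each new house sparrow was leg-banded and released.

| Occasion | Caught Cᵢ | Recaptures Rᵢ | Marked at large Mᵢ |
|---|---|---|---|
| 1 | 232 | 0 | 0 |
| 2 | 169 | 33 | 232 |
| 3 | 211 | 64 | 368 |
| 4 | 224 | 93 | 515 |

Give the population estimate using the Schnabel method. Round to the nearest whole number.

Σ MᵢCᵢ = 0·232 + 232·169 + 368·211 + 515·224 = 0 + 39208 + 77648 + 115360 = 232216
Σ Rᵢ = 0 + 33 + 64 + 93 = 190
N̂ = 232216 / 190 ≈ 1222.2 → 1222

N ≈ 1222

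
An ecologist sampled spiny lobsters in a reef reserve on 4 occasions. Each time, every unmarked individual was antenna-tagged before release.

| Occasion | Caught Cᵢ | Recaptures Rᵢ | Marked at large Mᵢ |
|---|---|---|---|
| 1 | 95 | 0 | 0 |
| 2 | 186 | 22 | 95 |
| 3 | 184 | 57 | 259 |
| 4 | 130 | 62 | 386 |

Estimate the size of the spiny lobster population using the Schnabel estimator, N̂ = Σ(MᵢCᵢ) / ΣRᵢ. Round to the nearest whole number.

N ≈ 819

Σ MᵢCᵢ = 0·95 + 95·186 + 259·184 + 386·130 = 0 + 17670 + 47656 + 50180 = 115506
Σ Rᵢ = 0 + 22 + 57 + 62 = 141
N̂ = 115506 / 141 ≈ 819.2 → 819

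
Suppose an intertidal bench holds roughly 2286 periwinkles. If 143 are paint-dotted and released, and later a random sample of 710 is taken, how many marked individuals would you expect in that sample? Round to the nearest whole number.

Expected recaptures E[R] = M·C / N.
E[R] = 143 × 710 / 2286 = 101530 / 2286 ≈ 44.4 → 44

expected recaptures ≈ 44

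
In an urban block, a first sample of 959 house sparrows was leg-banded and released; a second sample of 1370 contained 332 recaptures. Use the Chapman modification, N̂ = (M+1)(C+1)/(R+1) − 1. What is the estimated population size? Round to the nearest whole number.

N ≈ 3951

N̂ = (959+1)(1370+1)/(332+1) − 1 = 960·1371/333 − 1
= 1316160/333 − 1 ≈ 3952.4 − 1 ≈ 3951.4 → 3951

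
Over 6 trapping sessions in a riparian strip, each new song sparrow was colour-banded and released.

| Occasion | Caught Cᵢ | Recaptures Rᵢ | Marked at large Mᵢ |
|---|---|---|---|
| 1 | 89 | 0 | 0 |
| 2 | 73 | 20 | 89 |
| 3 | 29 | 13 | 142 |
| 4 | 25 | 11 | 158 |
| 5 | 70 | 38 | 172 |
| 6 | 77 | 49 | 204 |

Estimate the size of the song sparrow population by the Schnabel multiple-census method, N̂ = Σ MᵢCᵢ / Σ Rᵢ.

N = 323

Σ MᵢCᵢ = 0·89 + 89·73 + 142·29 + 158·25 + 172·70 + 204·77 = 0 + 6497 + 4118 + 3950 + 12040 + 15708 = 42313
Σ Rᵢ = 0 + 20 + 13 + 11 + 38 + 49 = 131
N̂ = 42313 / 131 = 323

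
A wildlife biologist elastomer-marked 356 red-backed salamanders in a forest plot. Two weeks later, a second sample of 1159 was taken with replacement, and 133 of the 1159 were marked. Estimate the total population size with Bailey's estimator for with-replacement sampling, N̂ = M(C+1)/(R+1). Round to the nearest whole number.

N ≈ 3082

N̂ = 356·(1159+1)/(133+1) = 356·1160/134 = 412960/134 ≈ 3081.8 → 3082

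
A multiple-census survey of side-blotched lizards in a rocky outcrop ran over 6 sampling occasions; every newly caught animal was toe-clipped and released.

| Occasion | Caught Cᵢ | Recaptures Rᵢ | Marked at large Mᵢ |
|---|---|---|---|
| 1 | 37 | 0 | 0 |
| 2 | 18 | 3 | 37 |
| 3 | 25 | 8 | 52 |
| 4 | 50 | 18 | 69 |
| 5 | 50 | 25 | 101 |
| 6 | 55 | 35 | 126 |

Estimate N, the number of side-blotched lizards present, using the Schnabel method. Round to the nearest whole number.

Σ MᵢCᵢ = 0·37 + 37·18 + 52·25 + 69·50 + 101·50 + 126·55 = 0 + 666 + 1300 + 3450 + 5050 + 6930 = 17396
Σ Rᵢ = 0 + 3 + 8 + 18 + 25 + 35 = 89
N̂ = 17396 / 89 ≈ 195.46 → 195

N ≈ 195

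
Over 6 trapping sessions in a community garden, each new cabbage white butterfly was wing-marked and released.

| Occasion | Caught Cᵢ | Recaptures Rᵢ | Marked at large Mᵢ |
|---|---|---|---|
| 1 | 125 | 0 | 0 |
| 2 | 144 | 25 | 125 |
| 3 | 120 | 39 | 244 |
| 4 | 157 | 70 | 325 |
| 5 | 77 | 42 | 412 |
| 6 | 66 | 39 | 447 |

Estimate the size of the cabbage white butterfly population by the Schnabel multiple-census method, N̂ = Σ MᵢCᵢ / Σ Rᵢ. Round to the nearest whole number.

Σ MᵢCᵢ = 0·125 + 125·144 + 244·120 + 325·157 + 412·77 + 447·66 = 0 + 18000 + 29280 + 51025 + 31724 + 29502 = 159531
Σ Rᵢ = 0 + 25 + 39 + 70 + 42 + 39 = 215
N̂ = 159531 / 215 ≈ 742.0 → 742

N ≈ 742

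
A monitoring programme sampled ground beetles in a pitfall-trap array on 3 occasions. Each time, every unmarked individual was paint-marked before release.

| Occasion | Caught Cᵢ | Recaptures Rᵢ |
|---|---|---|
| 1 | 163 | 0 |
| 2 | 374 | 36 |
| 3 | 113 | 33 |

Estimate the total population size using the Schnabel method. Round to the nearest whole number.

N ≈ 1704

Marked at large before each occasion: Mᵢ = Σⱼ<ᵢ (Cⱼ − Rⱼ) → M1=0, M2=163, M3=501
Σ MᵢCᵢ = 0·163 + 163·374 + 501·113 = 0 + 60962 + 56613 = 117575
Σ Rᵢ = 0 + 36 + 33 = 69
N̂ = 117575 / 69 ≈ 1704.0 → 1704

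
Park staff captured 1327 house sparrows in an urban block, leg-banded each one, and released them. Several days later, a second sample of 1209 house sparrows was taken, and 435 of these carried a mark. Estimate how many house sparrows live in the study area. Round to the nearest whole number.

N = (1327 × 1209) / 435 = 1604343 / 435 ≈ 3688.1 → 3688

N ≈ 3688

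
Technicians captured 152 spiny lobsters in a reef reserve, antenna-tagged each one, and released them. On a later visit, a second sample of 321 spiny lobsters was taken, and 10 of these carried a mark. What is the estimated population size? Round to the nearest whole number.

Lincoln-Petersen assumes M/N = R/C, so N = M·C / R.
N = (152 × 321) / 10 = 48792 / 10 ≈ 4879.2 → 4879

N ≈ 4879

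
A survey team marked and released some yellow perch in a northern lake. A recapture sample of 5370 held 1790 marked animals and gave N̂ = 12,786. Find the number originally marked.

M = 4262

From N = M·C/R: M = N·R / C = 12786·1790 / 5370 = 22886940 / 5370 = 4262.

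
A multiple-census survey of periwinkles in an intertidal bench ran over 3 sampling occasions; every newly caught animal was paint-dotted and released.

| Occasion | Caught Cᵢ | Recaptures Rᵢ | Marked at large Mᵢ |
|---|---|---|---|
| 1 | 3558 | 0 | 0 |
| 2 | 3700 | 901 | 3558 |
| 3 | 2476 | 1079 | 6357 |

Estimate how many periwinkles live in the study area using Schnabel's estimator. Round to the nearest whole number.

N ≈ 14,598

Σ MᵢCᵢ = 0·3558 + 3558·3700 + 6357·2476 = 0 + 13164600 + 15739932 = 28904532
Σ Rᵢ = 0 + 901 + 1079 = 1980
N̂ = 28904532 / 1980 ≈ 14598.2 → 14598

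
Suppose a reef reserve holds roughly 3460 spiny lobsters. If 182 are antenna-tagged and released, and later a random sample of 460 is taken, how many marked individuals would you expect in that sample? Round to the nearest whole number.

expected recaptures ≈ 24

The marked fraction of the population is 182/3460, so in a sample of 460 expect C·(M/N) marked.
E[R] = 182 × 460 / 3460 = 83720 / 3460 ≈ 24.2 → 24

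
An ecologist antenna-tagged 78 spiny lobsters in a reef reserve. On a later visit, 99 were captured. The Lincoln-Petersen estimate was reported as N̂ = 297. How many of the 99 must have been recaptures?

R = 26

From N = M·C/R: R = M·C / N = 78·99 / 297 = 7722 / 297 = 26.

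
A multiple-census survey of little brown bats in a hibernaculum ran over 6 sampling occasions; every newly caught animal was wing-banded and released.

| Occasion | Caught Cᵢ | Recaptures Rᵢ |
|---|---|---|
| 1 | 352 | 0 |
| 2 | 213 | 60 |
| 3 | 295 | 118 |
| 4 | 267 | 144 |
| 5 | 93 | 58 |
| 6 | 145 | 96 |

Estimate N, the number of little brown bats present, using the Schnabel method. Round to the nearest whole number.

Marked at large before each occasion: Mᵢ = Σⱼ<ᵢ (Cⱼ − Rⱼ) → M1=0, M2=352, M3=505, M4=682, M5=805, M6=840
Σ MᵢCᵢ = 0·352 + 352·213 + 505·295 + 682·267 + 805·93 + 840·145 = 0 + 74976 + 148975 + 182094 + 74865 + 121800 = 602710
Σ Rᵢ = 0 + 60 + 118 + 144 + 58 + 96 = 476
N̂ = 602710 / 476 ≈ 1266.2 → 1266

N ≈ 1266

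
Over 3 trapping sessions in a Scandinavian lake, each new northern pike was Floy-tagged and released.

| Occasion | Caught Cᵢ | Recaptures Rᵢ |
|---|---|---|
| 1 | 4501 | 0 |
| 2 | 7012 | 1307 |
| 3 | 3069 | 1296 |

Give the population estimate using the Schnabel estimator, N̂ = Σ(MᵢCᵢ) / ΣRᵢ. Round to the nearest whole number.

N ≈ 24,158

Marked at large before each occasion: Mᵢ = Σⱼ<ᵢ (Cⱼ − Rⱼ) → M1=0, M2=4501, M3=10206
Σ MᵢCᵢ = 0·4501 + 4501·7012 + 10206·3069 = 0 + 31561012 + 31322214 = 62883226
Σ Rᵢ = 0 + 1307 + 1296 = 2603
N̂ = 62883226 / 2603 ≈ 24158.0 → 24158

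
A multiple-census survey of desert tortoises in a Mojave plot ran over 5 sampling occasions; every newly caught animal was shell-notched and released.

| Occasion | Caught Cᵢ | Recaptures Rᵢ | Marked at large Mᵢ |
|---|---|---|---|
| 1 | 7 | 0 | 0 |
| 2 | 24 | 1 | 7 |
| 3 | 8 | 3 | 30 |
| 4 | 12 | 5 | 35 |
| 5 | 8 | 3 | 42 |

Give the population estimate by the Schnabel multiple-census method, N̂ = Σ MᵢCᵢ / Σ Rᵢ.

N = 97

Σ MᵢCᵢ = 0·7 + 7·24 + 30·8 + 35·12 + 42·8 = 0 + 168 + 240 + 420 + 336 = 1164
Σ Rᵢ = 0 + 1 + 3 + 5 + 3 = 12
N̂ = 1164 / 12 = 97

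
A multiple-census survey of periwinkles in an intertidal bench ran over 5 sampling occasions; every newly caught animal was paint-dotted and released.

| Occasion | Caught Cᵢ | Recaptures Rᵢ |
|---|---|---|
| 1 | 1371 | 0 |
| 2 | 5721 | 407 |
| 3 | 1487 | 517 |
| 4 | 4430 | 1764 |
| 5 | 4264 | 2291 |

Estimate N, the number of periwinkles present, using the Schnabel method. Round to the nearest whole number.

Marked at large before each occasion: Mᵢ = Σⱼ<ᵢ (Cⱼ − Rⱼ) → M1=0, M2=1371, M3=6685, M4=7655, M5=10321
Σ MᵢCᵢ = 0·1371 + 1371·5721 + 6685·1487 + 7655·4430 + 10321·4264 = 0 + 7843491 + 9940595 + 33911650 + 44008744 = 95704480
Σ Rᵢ = 0 + 407 + 517 + 1764 + 2291 = 4979
N̂ = 95704480 / 4979 ≈ 19221.6 → 19222

N ≈ 19,222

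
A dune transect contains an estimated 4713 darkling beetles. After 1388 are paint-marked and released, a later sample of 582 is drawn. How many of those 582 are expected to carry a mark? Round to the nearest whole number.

The marked fraction of the population is 1388/4713, so in a sample of 582 expect C·(M/N) marked.
E[R] = 1388 × 582 / 4713 = 807816 / 4713 ≈ 171.4 → 171

expected recaptures ≈ 171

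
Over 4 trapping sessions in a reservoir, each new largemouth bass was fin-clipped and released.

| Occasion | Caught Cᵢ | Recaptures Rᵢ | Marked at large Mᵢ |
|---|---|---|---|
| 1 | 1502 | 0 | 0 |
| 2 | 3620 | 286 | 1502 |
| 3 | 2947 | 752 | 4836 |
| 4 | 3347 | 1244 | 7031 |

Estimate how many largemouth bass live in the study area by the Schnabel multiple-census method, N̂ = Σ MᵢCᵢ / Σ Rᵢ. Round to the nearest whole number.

N ≈ 18,940

Σ MᵢCᵢ = 0·1502 + 1502·3620 + 4836·2947 + 7031·3347 = 0 + 5437240 + 14251692 + 23532757 = 43221689
Σ Rᵢ = 0 + 286 + 752 + 1244 = 2282
N̂ = 43221689 / 2282 ≈ 18940.3 → 18940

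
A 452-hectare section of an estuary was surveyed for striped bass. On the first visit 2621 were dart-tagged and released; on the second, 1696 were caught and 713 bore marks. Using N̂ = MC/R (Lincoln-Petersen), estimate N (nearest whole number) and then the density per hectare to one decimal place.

N̂ = 2621·1696/713 = 4445216/713 ≈ 6234.5 → 6235
Density = N̂ / area = 6235 / 452 ≈ 13.79 → 13.8 per hectare

density ≈ 13.8 striped bass per hectare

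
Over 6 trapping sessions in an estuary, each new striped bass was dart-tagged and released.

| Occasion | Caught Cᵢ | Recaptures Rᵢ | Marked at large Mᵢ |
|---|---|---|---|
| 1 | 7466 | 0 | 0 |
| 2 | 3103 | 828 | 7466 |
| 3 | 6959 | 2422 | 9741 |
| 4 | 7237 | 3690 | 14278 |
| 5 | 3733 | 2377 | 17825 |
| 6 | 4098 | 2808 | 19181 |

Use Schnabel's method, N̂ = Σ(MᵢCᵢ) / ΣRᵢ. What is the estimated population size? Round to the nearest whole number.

N ≈ 27,994

Σ MᵢCᵢ = 0·7466 + 7466·3103 + 9741·6959 + 14278·7237 + 17825·3733 + 19181·4098 = 0 + 23166998 + 67787619 + 103329886 + 66540725 + 78603738 = 339428966
Σ Rᵢ = 0 + 828 + 2422 + 3690 + 2377 + 2808 = 12125
N̂ = 339428966 / 12125 ≈ 27994.1 → 27994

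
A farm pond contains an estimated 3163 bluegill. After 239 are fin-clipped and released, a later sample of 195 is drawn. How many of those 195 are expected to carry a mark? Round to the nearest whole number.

expected recaptures ≈ 15

The marked fraction of the population is 239/3163, so in a sample of 195 expect C·(M/N) marked.
E[R] = 239 × 195 / 3163 = 46605 / 3163 ≈ 14.7 → 15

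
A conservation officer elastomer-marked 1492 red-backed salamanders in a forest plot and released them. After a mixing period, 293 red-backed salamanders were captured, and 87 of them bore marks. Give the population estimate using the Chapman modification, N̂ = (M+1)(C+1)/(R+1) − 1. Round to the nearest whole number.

N ≈ 4987

N̂ = (1492+1)(293+1)/(87+1) − 1 = 1493·294/88 − 1
= 438942/88 − 1 ≈ 4988.0 − 1 ≈ 4987.0 → 4987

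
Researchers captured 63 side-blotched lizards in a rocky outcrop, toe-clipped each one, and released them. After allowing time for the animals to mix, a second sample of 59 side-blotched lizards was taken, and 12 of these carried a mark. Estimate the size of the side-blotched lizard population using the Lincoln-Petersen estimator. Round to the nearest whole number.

N = (63 × 59) / 12 = 3717 / 12 ≈ 309.8 → 310

N ≈ 310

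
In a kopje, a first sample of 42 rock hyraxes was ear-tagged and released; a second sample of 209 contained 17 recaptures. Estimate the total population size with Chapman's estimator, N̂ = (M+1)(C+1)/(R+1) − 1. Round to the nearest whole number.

N̂ = (42+1)(209+1)/(17+1) − 1 = 43·210/18 − 1
= 9030/18 − 1 ≈ 501.7 − 1 ≈ 500.7 → 501

N ≈ 501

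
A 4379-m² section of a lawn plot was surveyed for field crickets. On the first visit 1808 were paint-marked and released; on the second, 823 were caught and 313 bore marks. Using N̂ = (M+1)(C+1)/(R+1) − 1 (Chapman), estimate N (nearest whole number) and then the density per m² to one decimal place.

density ≈ 1.1 field crickets per m²

N̂ = 1809·824/314 − 1 = 1490616/314 − 1 ≈ 4746.2 → 4746
Density = N̂ / area = 4746 / 4379 ≈ 1.08 → 1.1 per m²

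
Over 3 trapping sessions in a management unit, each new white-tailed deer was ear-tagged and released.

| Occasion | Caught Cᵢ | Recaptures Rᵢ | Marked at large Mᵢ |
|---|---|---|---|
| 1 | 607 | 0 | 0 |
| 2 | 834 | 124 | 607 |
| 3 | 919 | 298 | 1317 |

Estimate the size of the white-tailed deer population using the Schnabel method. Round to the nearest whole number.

N ≈ 4068

Σ MᵢCᵢ = 0·607 + 607·834 + 1317·919 = 0 + 506238 + 1210323 = 1716561
Σ Rᵢ = 0 + 124 + 298 = 422
N̂ = 1716561 / 422 ≈ 4067.7 → 4068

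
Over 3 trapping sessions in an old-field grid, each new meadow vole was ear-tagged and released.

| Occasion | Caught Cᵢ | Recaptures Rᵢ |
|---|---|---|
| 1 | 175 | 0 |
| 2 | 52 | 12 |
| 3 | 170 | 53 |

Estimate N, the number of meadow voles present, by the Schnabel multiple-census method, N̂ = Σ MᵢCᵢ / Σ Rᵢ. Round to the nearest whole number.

Marked at large before each occasion: Mᵢ = Σⱼ<ᵢ (Cⱼ − Rⱼ) → M1=0, M2=175, M3=215
Σ MᵢCᵢ = 0·175 + 175·52 + 215·170 = 0 + 9100 + 36550 = 45650
Σ Rᵢ = 0 + 12 + 53 = 65
N̂ = 45650 / 65 ≈ 702.3 → 702

N ≈ 702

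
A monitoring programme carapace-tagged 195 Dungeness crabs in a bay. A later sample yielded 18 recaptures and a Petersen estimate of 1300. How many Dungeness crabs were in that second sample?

C = 120

From N = M·C/R: C = N·R / M = 1300·18 / 195 = 23400 / 195 = 120.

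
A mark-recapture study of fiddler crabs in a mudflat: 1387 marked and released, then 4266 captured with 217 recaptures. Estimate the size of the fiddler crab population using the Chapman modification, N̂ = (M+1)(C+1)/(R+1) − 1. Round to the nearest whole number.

N̂ = (1387+1)(4266+1)/(217+1) − 1 = 1388·4267/218 − 1
= 5922596/218 − 1 ≈ 27167.9 − 1 ≈ 27166.9 → 27167

N ≈ 27,167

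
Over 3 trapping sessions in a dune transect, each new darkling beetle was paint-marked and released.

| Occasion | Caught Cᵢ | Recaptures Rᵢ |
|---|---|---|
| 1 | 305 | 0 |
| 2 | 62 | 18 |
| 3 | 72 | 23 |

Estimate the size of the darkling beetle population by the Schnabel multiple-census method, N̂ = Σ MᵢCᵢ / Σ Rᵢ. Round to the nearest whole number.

Marked at large before each occasion: Mᵢ = Σⱼ<ᵢ (Cⱼ − Rⱼ) → M1=0, M2=305, M3=349
Σ MᵢCᵢ = 0·305 + 305·62 + 349·72 = 0 + 18910 + 25128 = 44038
Σ Rᵢ = 0 + 18 + 23 = 41
N̂ = 44038 / 41 ≈ 1074.1 → 1074

N ≈ 1074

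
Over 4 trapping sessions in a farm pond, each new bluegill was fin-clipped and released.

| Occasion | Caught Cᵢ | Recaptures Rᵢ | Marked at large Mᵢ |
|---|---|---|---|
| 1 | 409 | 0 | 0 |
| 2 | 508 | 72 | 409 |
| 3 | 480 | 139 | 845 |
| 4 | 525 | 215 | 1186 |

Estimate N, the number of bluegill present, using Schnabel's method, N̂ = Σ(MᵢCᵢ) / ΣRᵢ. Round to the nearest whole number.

N ≈ 2901

Σ MᵢCᵢ = 0·409 + 409·508 + 845·480 + 1186·525 = 0 + 207772 + 405600 + 622650 = 1236022
Σ Rᵢ = 0 + 72 + 139 + 215 = 426
N̂ = 1236022 / 426 ≈ 2901.46 → 2901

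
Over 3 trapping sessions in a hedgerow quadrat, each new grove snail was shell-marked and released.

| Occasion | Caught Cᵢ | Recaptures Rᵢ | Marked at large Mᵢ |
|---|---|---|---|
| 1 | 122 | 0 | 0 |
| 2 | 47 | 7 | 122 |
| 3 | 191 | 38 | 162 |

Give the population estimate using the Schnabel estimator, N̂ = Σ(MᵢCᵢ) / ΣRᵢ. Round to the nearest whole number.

N ≈ 815

Σ MᵢCᵢ = 0·122 + 122·47 + 162·191 = 0 + 5734 + 30942 = 36676
Σ Rᵢ = 0 + 7 + 38 = 45
N̂ = 36676 / 45 ≈ 815.0 → 815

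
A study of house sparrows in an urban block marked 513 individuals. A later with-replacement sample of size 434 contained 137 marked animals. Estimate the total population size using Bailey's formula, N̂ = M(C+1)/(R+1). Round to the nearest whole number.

N ≈ 1617

N̂ = 513·(434+1)/(137+1) = 513·435/138 = 223155/138 ≈ 1617.1 → 1617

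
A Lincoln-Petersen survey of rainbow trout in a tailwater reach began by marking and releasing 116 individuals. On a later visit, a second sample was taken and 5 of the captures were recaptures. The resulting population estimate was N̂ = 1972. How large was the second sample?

C = 85

From N = M·C/R: C = N·R / M = 1972·5 / 116 = 9860 / 116 = 85.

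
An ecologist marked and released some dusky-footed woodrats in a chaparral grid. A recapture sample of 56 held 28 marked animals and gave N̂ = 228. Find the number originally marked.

M = 114

From N = M·C/R: M = N·R / C = 228·28 / 56 = 6384 / 56 = 114.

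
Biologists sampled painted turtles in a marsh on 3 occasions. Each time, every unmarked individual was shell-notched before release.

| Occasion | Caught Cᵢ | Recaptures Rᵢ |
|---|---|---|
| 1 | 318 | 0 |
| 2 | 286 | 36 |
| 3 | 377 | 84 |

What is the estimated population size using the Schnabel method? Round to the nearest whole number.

Marked at large before each occasion: Mᵢ = Σⱼ<ᵢ (Cⱼ − Rⱼ) → M1=0, M2=318, M3=568
Σ MᵢCᵢ = 0·318 + 318·286 + 568·377 = 0 + 90948 + 214136 = 305084
Σ Rᵢ = 0 + 36 + 84 = 120
N̂ = 305084 / 120 ≈ 2542.4 → 2542

N ≈ 2542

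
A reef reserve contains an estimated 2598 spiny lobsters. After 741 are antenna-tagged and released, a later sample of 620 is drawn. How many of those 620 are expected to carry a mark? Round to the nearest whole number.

The marked fraction of the population is 741/2598, so in a sample of 620 expect C·(M/N) marked.
E[R] = 741 × 620 / 2598 = 459420 / 2598 ≈ 176.8 → 177

expected recaptures ≈ 177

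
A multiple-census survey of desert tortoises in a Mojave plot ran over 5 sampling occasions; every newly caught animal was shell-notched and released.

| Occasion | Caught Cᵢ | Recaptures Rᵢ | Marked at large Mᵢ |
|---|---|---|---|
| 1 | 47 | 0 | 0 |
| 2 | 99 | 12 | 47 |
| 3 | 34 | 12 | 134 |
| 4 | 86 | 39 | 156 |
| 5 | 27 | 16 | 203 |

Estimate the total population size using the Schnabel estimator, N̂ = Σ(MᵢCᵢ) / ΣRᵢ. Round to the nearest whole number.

N ≈ 356

Σ MᵢCᵢ = 0·47 + 47·99 + 134·34 + 156·86 + 203·27 = 0 + 4653 + 4556 + 13416 + 5481 = 28106
Σ Rᵢ = 0 + 12 + 12 + 39 + 16 = 79
N̂ = 28106 / 79 ≈ 355.8 → 356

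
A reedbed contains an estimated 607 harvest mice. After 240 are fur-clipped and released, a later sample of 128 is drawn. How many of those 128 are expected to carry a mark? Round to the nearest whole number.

The marked fraction of the population is 240/607, so in a sample of 128 expect C·(M/N) marked.
E[R] = 240 × 128 / 607 = 30720 / 607 ≈ 50.6 → 51

expected recaptures ≈ 51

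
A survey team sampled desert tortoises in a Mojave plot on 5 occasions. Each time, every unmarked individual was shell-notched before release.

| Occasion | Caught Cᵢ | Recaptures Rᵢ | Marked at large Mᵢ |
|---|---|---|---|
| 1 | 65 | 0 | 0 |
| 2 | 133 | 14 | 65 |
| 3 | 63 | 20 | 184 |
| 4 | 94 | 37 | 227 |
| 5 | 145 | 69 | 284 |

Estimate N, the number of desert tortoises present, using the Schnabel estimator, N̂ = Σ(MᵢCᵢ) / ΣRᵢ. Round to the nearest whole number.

N ≈ 591

Σ MᵢCᵢ = 0·65 + 65·133 + 184·63 + 227·94 + 284·145 = 0 + 8645 + 11592 + 21338 + 41180 = 82755
Σ Rᵢ = 0 + 14 + 20 + 37 + 69 = 140
N̂ = 82755 / 140 ≈ 591.1 → 591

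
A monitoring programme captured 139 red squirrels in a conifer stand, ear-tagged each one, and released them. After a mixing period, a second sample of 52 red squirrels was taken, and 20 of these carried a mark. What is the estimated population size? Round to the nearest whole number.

N = (139 × 52) / 20 = 7228 / 20 ≈ 361.4 → 361

N ≈ 361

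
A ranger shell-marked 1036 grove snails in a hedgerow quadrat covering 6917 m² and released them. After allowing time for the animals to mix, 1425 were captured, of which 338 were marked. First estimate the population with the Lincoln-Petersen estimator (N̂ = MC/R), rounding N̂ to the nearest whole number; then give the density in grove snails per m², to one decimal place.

density ≈ 0.6 grove snails per m²

N̂ = 1036·1425/338 = 1476300/338 ≈ 4367.8 → 4368
Density = N̂ / area = 4368 / 6917 ≈ 0.63 → 0.6 per m²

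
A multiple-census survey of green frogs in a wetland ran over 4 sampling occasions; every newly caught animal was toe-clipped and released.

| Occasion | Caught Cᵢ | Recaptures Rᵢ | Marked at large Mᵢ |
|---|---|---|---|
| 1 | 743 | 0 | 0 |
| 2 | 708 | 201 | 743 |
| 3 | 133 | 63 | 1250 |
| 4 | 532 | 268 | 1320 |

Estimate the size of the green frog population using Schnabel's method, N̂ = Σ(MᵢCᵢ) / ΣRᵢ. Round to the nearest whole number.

N ≈ 2621

Σ MᵢCᵢ = 0·743 + 743·708 + 1250·133 + 1320·532 = 0 + 526044 + 166250 + 702240 = 1394534
Σ Rᵢ = 0 + 201 + 63 + 268 = 532
N̂ = 1394534 / 532 ≈ 2621.3 → 2621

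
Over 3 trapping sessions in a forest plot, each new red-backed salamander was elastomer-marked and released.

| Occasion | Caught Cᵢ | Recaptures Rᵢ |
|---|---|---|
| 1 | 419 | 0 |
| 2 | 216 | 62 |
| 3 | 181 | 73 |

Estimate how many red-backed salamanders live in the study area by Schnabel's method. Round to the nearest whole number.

N ≈ 1439

Marked at large before each occasion: Mᵢ = Σⱼ<ᵢ (Cⱼ − Rⱼ) → M1=0, M2=419, M3=573
Σ MᵢCᵢ = 0·419 + 419·216 + 573·181 = 0 + 90504 + 103713 = 194217
Σ Rᵢ = 0 + 62 + 73 = 135
N̂ = 194217 / 135 ≈ 1438.6 → 1439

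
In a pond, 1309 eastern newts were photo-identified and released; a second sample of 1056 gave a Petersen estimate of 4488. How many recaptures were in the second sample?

R = 308

From N = M·C/R: R = M·C / N = 1309·1056 / 4488 = 1382304 / 4488 = 308.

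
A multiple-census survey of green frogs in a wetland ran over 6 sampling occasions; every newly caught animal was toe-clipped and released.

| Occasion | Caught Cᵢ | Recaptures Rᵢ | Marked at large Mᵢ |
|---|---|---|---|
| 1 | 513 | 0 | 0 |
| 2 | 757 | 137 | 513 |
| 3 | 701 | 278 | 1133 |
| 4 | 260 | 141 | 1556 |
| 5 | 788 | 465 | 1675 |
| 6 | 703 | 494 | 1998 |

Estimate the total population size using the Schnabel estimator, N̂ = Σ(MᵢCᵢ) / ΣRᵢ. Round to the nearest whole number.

N ≈ 2846

Σ MᵢCᵢ = 0·513 + 513·757 + 1133·701 + 1556·260 + 1675·788 + 1998·703 = 0 + 388341 + 794233 + 404560 + 1319900 + 1404594 = 4311628
Σ Rᵢ = 0 + 137 + 278 + 141 + 465 + 494 = 1515
N̂ = 4311628 / 1515 ≈ 2846.0 → 2846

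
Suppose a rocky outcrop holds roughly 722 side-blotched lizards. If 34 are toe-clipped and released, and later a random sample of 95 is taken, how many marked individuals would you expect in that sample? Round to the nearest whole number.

expected recaptures ≈ 4

The marked fraction of the population is 34/722, so in a sample of 95 expect C·(M/N) marked.
E[R] = 34 × 95 / 722 = 3230 / 722 ≈ 4.47 → 4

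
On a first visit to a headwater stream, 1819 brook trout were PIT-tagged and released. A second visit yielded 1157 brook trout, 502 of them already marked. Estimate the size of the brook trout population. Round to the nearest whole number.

N ≈ 4192

N = (1819 × 1157) / 502 = 2104583 / 502 ≈ 4192.4 → 4192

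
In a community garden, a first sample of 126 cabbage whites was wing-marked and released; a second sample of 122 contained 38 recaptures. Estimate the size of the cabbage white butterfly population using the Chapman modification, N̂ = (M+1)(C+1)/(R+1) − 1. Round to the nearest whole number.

N̂ = (126+1)(122+1)/(38+1) − 1 = 127·123/39 − 1
= 15621/39 − 1 ≈ 400.5 − 1 ≈ 399.5 → 400

N ≈ 400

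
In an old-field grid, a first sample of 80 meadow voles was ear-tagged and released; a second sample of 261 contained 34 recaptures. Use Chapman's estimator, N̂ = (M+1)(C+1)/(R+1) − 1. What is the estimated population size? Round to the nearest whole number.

N̂ = (80+1)(261+1)/(34+1) − 1 = 81·262/35 − 1
= 21222/35 − 1 ≈ 606.3 − 1 ≈ 605.3 → 605

N ≈ 605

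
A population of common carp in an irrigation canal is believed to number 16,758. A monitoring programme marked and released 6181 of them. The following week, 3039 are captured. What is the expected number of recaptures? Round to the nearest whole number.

expected recaptures ≈ 1121

The marked fraction of the population is 6181/16758, so in a sample of 3039 expect C·(M/N) marked.
E[R] = 6181 × 3039 / 16758 = 18784059 / 16758 ≈ 1120.9 → 1121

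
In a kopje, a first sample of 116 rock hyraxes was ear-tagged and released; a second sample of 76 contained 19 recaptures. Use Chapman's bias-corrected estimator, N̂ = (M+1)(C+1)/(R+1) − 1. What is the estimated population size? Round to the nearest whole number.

N̂ = (116+1)(76+1)/(19+1) − 1 = 117·77/20 − 1
= 9009/20 − 1 ≈ 450.4 − 1 ≈ 449.4 → 449

N ≈ 449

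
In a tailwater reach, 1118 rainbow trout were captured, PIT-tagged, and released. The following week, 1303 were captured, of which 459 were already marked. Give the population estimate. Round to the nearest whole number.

If marked individuals mix randomly, R/C ≈ M/N, giving N ≈ M·C/R.
N = (1118 × 1303) / 459 = 1456754 / 459 ≈ 3173.8 → 3174

N ≈ 3174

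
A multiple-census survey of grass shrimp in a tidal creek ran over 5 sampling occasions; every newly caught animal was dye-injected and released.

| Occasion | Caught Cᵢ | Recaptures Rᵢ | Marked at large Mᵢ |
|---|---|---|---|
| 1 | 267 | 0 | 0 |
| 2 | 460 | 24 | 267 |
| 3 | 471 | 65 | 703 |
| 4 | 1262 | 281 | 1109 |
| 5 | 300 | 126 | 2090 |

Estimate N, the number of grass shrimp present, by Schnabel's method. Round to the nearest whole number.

N ≈ 5001

Σ MᵢCᵢ = 0·267 + 267·460 + 703·471 + 1109·1262 + 2090·300 = 0 + 122820 + 331113 + 1399558 + 627000 = 2480491
Σ Rᵢ = 0 + 24 + 65 + 281 + 126 = 496
N̂ = 2480491 / 496 ≈ 5001.0 → 5001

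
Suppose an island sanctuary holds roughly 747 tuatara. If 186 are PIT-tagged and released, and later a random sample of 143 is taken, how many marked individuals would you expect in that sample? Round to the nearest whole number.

expected recaptures ≈ 36

The marked fraction of the population is 186/747, so in a sample of 143 expect C·(M/N) marked.
E[R] = 186 × 143 / 747 = 26598 / 747 ≈ 35.6 → 36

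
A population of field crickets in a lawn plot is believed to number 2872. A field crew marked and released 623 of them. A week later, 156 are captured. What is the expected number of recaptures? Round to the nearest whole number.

The marked fraction of the population is 623/2872, so in a sample of 156 expect C·(M/N) marked.
E[R] = 623 × 156 / 2872 = 97188 / 2872 ≈ 33.8 → 34

expected recaptures ≈ 34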